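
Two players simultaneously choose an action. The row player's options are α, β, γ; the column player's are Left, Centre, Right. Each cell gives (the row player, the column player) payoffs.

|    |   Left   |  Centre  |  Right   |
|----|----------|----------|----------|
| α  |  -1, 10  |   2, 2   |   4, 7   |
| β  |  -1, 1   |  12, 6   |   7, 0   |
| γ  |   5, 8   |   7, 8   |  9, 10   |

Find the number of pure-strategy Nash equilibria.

2

(β, Centre): the row player gets 12 (best alternative 7); the column player gets 6 (best alternative 1). Neither deviates — NE.
(γ, Right): the row player gets 9 (best alternative 7); the column player gets 10 (best alternative 8). Neither deviates — NE.
(α, Left) is not a NE: the row player would switch to γ (5 > -1).
No other cell survives both best-response checks, so there are 2 pure NE.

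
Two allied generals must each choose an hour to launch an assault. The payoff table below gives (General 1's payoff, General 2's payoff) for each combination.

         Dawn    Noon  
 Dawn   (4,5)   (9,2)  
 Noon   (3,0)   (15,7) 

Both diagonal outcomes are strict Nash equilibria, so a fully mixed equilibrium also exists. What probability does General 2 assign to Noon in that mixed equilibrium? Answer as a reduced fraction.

1/7

General 2's mix q on Dawn must make General 1 indifferent between Dawn and Noon.
General 1's payoff from Dawn: 4q + 9(1−q). From Noon: 3q + 15(1−q).
Set equal: 1q = 6(1−q) → q = 6/7.
Probability on Noon is 1 − 6/7 = 1/7.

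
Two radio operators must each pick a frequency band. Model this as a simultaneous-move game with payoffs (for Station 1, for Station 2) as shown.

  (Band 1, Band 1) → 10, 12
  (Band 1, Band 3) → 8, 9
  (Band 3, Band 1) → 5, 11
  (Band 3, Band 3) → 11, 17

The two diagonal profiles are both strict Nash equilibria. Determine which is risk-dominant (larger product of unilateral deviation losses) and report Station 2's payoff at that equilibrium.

17

At both Band 1: Station 1 loses 10 − 5 = 5 by deviating; Station 2 loses 12 − 9 = 3. Product = 5·3 = 15.
At both Band 3: Station 1 loses 11 − 8 = 3 by deviating; Station 2 loses 17 − 11 = 6. Product = 3·6 = 18.
18 > 15, so both Band 3 is risk-dominant. Station 2's payoff there is 17.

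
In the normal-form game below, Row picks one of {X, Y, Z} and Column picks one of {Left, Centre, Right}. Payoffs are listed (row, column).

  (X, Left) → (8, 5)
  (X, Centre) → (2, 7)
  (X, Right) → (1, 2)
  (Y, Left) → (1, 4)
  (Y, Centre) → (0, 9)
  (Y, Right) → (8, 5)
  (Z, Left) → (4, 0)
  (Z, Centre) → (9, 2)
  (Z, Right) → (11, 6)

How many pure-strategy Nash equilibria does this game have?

1

(Z, Right): Row gets 11 (best alternative 8); Column gets 6 (best alternative 2). Neither deviates — NE.
(X, Left) is not a NE: Column would switch to Centre (7 > 5).
No other cell survives both best-response checks, so there is 1 pure NE.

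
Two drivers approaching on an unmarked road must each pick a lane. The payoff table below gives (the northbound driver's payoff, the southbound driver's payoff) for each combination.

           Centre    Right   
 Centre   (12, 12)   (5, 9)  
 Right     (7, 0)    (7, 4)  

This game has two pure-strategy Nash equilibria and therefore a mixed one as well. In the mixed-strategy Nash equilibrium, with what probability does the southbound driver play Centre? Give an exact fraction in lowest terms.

The southbound driver's mix q on Centre must make the northbound driver indifferent between Centre and Right.
The northbound driver's payoff from Centre: 12q + 5(1−q). From Right: 7q + 7(1−q).
Set equal: 5q = 2(1−q) → q = 2/7.

2/7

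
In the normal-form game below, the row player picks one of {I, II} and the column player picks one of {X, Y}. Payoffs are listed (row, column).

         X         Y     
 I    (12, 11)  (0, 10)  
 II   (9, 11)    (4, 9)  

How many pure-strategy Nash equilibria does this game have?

(I, X): the row player gets 12 (best alternative 9); the column player gets 11 (best alternative 10). Neither deviates — NE.
(II, Y) is not a NE: the column player would switch to X (11 > 9).
No other cell survives both best-response checks, so there is 1 pure NE.

1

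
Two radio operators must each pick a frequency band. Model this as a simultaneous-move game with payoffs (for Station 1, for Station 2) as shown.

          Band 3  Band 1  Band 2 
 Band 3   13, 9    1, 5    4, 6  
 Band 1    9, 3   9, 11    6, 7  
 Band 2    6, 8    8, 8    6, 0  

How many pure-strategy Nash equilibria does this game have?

2

Both Band 3: Station 1 gets 13 (best alternative 9); Station 2 gets 9 (best alternative 6). Neither deviates — NE.
Both Band 1: Station 1 gets 9 (best alternative 8); Station 2 gets 11 (best alternative 7). Neither deviates — NE.
Both Band 2 is not a NE: Station 2 would switch to Band 3 (8 > 0).
No other cell survives both best-response checks, so there are 2 pure NE.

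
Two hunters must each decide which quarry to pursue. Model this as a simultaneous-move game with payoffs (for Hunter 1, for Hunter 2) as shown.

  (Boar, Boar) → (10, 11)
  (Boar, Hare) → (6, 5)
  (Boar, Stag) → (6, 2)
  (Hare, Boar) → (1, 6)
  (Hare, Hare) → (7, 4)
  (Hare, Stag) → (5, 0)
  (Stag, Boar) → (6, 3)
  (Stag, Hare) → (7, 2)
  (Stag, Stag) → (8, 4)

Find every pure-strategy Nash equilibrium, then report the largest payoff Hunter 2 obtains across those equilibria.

Both Boar is a pure NE (Hunter 1: 10 ≥ 6; Hunter 2: 11 ≥ 5). Hunter 2 gets 11.
Both Stag is a pure NE (Hunter 1: 8 ≥ 6; Hunter 2: 4 ≥ 3). Hunter 2 gets 4.
Every other cell has a profitable deviation for at least one player. Highest of {11, 4} is 11.

11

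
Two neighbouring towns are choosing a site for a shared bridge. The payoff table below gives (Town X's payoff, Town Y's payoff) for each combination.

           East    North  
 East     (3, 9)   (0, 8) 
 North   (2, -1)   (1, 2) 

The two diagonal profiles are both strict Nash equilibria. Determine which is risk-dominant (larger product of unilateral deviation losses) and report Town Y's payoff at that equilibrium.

At both East: Town X loses 3 − 2 = 1 by deviating; Town Y loses 9 − 8 = 1. Product = 1·1 = 1.
At both North: Town X loses 1 − 0 = 1 by deviating; Town Y loses 2 − (-1) = 3. Product = 1·3 = 3.
3 > 1, so both North is risk-dominant. Town Y's payoff there is 2.

2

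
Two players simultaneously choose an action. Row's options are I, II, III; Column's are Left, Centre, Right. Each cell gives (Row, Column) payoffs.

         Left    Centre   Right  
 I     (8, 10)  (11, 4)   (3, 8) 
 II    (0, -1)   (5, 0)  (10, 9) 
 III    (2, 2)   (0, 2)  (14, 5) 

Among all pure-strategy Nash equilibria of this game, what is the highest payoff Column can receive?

(I, Left) is a pure NE (Row: 8 ≥ 2; Column: 10 ≥ 8). Column gets 10.
(III, Right) is a pure NE (Row: 14 ≥ 10; Column: 5 ≥ 2). Column gets 5.
Every other cell has a profitable deviation for at least one player. Highest of {10, 5} is 10.

10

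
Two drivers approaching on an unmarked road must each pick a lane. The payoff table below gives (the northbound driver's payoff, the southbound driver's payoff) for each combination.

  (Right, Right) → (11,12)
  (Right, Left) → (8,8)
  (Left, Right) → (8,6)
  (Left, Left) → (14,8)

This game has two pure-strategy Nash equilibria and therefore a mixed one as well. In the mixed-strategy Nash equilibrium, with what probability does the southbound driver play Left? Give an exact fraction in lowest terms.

1/3

The southbound driver's mix q on Right must make the northbound driver indifferent between Right and Left.
The northbound driver's payoff from Right: 11q + 8(1−q). From Left: 8q + 14(1−q).
Set equal: 3q = 6(1−q) → q = 6/9 = 2/3.
Probability on Left is 1 − 2/3 = 1/3.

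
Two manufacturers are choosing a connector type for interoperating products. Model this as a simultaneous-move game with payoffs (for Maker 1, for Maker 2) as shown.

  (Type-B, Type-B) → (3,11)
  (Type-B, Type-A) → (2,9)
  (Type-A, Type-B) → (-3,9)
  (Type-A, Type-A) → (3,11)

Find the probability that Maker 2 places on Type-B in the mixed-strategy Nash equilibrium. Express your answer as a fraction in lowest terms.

1/7

Maker 2's mix q on Type-B must make Maker 1 indifferent between Type-B and Type-A.
Maker 1's payoff from Type-B: 3q + 2(1−q). From Type-A: (-3)q + 3(1−q).
Set equal: 6q = 1(1−q) → q = 1/7.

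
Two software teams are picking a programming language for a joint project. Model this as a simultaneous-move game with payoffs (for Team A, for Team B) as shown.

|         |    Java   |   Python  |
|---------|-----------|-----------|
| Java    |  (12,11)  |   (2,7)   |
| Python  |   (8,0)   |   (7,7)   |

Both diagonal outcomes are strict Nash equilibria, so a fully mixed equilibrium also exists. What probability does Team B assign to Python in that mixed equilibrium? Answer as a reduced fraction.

4/9

Team B's mix q on Java must make Team A indifferent between Java and Python.
Team A's payoff from Java: 12q + 2(1−q). From Python: 8q + 7(1−q).
Set equal: 4q = 5(1−q) → q = 5/9.
Probability on Python is 1 − 5/9 = 4/9.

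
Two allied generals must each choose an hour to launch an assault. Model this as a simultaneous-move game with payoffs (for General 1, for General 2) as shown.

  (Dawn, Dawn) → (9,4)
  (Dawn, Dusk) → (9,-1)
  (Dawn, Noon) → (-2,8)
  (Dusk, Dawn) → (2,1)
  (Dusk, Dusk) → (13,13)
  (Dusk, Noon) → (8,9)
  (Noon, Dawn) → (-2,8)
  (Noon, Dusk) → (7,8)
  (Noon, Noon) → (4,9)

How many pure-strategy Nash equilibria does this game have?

Both Dusk: General 1 gets 13 (best alternative 9); General 2 gets 13 (best alternative 9). Neither deviates — NE.
Both Noon is not a NE: General 1 would switch to Dusk (8 > 4).
No other cell survives both best-response checks, so there is 1 pure NE.

1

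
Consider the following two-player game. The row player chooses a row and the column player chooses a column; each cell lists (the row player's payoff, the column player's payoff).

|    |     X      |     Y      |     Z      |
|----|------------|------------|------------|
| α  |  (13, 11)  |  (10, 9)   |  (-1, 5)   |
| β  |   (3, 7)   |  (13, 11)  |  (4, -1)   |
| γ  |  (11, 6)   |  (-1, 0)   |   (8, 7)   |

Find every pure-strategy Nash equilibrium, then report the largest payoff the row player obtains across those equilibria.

13

(α, X) is a pure NE (the row player: 13 ≥ 11; the column player: 11 ≥ 9). The row player gets 13.
(β, Y) is a pure NE (the row player: 13 ≥ 10; the column player: 11 ≥ 7). The row player gets 13.
(γ, Z) is a pure NE (the row player: 8 ≥ 4; the column player: 7 ≥ 6). The row player gets 8.
Every other cell has a profitable deviation for at least one player. Highest of {13, 13, 8} is 13.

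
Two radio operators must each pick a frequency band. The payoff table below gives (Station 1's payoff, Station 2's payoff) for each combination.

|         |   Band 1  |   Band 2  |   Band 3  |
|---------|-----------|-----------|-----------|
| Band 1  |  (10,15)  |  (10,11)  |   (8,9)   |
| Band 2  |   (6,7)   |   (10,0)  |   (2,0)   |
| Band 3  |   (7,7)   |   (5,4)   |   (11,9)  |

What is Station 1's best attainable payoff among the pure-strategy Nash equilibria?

11

Both Band 1 is a pure NE (Station 1: 10 ≥ 7; Station 2: 15 ≥ 11). Station 1 gets 10.
Both Band 3 is a pure NE (Station 1: 11 ≥ 8; Station 2: 9 ≥ 7). Station 1 gets 11.
Every other cell has a profitable deviation for at least one player. Highest of {10, 11} is 11.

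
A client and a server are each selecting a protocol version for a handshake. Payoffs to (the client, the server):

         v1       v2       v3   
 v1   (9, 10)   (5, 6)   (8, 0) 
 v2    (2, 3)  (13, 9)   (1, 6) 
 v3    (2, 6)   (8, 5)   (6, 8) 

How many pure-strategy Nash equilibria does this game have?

Both v1: the client gets 9 (best alternative 2); the server gets 10 (best alternative 6). Neither deviates — NE.
Both v2: the client gets 13 (best alternative 8); the server gets 9 (best alternative 6). Neither deviates — NE.
Both v3 is not a NE: the client would switch to v1 (8 > 6).
No other cell survives both best-response checks, so there are 2 pure NE.

2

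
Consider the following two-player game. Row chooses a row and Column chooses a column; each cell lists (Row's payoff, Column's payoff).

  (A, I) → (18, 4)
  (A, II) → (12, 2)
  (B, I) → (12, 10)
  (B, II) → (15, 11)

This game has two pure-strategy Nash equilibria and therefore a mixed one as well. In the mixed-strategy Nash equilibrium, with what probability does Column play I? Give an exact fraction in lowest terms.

1/3

Column's mix q on I must make Row indifferent between A and B.
Row's payoff from A: 18q + 12(1−q). From B: 12q + 15(1−q).
Set equal: 6q = 3(1−q) → q = 3/9 = 1/3.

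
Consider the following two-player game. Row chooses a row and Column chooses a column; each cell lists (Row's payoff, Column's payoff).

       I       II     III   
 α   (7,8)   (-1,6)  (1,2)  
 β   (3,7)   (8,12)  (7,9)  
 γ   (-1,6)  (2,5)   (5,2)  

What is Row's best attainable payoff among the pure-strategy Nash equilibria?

(α, I) is a pure NE (Row: 7 ≥ 3; Column: 8 ≥ 6). Row gets 7.
(β, II) is a pure NE (Row: 8 ≥ 2; Column: 12 ≥ 9). Row gets 8.
Every other cell has a profitable deviation for at least one player. Highest of {7, 8} is 8.

8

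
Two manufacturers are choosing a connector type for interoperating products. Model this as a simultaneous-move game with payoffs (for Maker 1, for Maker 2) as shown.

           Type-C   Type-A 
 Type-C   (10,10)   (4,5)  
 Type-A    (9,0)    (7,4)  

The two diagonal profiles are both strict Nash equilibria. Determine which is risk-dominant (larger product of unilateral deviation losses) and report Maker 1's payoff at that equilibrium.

7

At both Type-C: Maker 1 loses 10 − 9 = 1 by deviating; Maker 2 loses 10 − 5 = 5. Product = 1·5 = 5.
At both Type-A: Maker 1 loses 7 − 4 = 3 by deviating; Maker 2 loses 4 − 0 = 4. Product = 3·4 = 12.
12 > 5, so both Type-A is risk-dominant. Maker 1's payoff there is 7.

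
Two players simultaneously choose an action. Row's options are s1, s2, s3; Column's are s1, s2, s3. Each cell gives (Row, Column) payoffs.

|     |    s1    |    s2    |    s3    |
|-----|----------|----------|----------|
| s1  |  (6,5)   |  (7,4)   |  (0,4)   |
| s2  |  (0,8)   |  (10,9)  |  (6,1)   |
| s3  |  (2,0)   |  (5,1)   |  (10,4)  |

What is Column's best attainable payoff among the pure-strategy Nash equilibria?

Both s1 is a pure NE (Row: 6 ≥ 2; Column: 5 ≥ 4). Column gets 5.
Both s2 is a pure NE (Row: 10 ≥ 7; Column: 9 ≥ 8). Column gets 9.
Both s3 is a pure NE (Row: 10 ≥ 6; Column: 4 ≥ 1). Column gets 4.
Every other cell has a profitable deviation for at least one player. Highest of {5, 9, 4} is 9.

9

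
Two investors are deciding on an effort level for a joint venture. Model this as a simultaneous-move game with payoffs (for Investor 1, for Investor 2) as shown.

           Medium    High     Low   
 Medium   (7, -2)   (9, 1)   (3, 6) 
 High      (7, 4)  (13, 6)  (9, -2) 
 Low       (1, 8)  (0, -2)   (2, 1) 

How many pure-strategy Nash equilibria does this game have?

Both High: Investor 1 gets 13 (best alternative 9); Investor 2 gets 6 (best alternative 4). Neither deviates — NE.
Both Low is not a NE: Investor 1 would switch to High (9 > 2).
No other cell survives both best-response checks, so there is 1 pure NE.

1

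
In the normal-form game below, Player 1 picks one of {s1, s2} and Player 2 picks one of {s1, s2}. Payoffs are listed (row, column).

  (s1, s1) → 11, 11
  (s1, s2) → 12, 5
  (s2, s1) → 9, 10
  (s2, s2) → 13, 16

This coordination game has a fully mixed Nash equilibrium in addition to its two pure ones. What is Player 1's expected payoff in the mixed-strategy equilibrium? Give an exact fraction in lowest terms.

35/3

Player 2 mixes with probability q on s1, chosen so Player 1 is indifferent: 11q + 12(1−q) = 9q + 13(1−q) gives q = 1/3.
Player 1's expected payoff (from either row, since indifferent) is 11·1/3 + 12·2/3 = 35/3.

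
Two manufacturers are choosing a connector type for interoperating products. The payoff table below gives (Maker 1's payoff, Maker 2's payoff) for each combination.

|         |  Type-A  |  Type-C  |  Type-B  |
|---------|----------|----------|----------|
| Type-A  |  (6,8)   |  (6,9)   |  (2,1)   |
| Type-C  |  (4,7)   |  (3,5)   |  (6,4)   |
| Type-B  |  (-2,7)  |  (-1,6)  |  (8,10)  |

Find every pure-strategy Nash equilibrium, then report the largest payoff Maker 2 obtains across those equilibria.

(Type-A, Type-C) is a pure NE (Maker 1: 6 ≥ 3; Maker 2: 9 ≥ 8). Maker 2 gets 9.
Both Type-B is a pure NE (Maker 1: 8 ≥ 6; Maker 2: 10 ≥ 7). Maker 2 gets 10.
Every other cell has a profitable deviation for at least one player. Highest of {9, 10} is 10.

10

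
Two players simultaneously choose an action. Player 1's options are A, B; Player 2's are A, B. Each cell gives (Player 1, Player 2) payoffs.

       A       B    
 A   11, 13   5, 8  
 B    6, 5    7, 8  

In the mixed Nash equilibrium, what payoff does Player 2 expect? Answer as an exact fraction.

8

Player 1 mixes with probability p on A, chosen so Player 2 is indifferent: 13p + 5(1−p) = 8p + 8(1−p) gives p = 3/8.
Player 2's expected payoff is 13·3/8 + 5·5/8 = 8.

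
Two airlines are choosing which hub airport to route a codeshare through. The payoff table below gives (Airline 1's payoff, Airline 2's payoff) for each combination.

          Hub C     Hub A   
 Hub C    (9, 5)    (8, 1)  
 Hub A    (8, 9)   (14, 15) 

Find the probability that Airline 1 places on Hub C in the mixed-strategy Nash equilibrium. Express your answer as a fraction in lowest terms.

Airline 1's mix p on Hub C must make Airline 2 indifferent between Hub C and Hub A.
Airline 2's payoff from Hub C: 5p + 9(1−p). From Hub A: 1p + 15(1−p).
Set equal: 4p = 6(1−p) → p = 6/10 = 3/5.

3/5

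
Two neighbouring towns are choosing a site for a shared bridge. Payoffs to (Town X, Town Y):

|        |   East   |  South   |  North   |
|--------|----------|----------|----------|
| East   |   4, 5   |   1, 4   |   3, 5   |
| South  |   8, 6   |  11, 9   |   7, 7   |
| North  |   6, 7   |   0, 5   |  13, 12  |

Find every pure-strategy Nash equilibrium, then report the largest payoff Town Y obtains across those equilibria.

Both South is a pure NE (Town X: 11 ≥ 1; Town Y: 9 ≥ 7). Town Y gets 9.
Both North is a pure NE (Town X: 13 ≥ 7; Town Y: 12 ≥ 7). Town Y gets 12.
Every other cell has a profitable deviation for at least one player. Highest of {9, 12} is 12.

12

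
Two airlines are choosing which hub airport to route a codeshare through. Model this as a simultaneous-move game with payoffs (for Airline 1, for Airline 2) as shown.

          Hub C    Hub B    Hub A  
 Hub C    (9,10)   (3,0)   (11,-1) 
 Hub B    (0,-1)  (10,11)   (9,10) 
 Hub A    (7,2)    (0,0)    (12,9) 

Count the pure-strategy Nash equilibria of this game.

3

Both Hub C: Airline 1 gets 9 (best alternative 7); Airline 2 gets 10 (best alternative 0). Neither deviates — NE.
Both Hub B: Airline 1 gets 10 (best alternative 3); Airline 2 gets 11 (best alternative 10). Neither deviates — NE.
Both Hub A: Airline 1 gets 12 (best alternative 11); Airline 2 gets 9 (best alternative 2). Neither deviates — NE.
(Hub C, Hub A) is not a NE: Airline 1 would switch to Hub A (12 > 11).
No other cell survives both best-response checks, so there are 3 pure NE.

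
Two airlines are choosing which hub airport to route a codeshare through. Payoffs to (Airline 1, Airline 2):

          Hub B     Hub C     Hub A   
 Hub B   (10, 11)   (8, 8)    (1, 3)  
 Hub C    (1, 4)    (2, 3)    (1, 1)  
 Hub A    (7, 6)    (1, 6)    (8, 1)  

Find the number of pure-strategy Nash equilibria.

Both Hub B: Airline 1 gets 10 (best alternative 7); Airline 2 gets 11 (best alternative 8). Neither deviates — NE.
Both Hub A is not a NE: Airline 2 would switch to Hub B (6 > 1).
No other cell survives both best-response checks, so there is 1 pure NE.

1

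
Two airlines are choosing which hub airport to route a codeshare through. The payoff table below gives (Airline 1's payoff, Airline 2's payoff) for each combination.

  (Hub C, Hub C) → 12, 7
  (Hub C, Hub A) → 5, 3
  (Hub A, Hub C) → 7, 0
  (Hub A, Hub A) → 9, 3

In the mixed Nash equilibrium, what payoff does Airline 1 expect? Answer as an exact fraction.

Airline 2 mixes with probability q on Hub C, chosen so Airline 1 is indifferent: 12q + 5(1−q) = 7q + 9(1−q) gives q = 4/9.
Airline 1's expected payoff (from either row, since indifferent) is 12·4/9 + 5·5/9 = 73/9.

73/9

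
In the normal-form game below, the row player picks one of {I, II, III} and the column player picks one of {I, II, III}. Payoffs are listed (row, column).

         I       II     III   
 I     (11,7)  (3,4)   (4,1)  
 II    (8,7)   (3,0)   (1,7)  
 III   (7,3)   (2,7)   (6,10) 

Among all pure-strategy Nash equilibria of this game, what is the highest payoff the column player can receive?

10

Both I is a pure NE (the row player: 11 ≥ 8; the column player: 7 ≥ 4). The column player gets 7.
Both III is a pure NE (the row player: 6 ≥ 4; the column player: 10 ≥ 7). The column player gets 10.
Every other cell has a profitable deviation for at least one player. Highest of {7, 10} is 10.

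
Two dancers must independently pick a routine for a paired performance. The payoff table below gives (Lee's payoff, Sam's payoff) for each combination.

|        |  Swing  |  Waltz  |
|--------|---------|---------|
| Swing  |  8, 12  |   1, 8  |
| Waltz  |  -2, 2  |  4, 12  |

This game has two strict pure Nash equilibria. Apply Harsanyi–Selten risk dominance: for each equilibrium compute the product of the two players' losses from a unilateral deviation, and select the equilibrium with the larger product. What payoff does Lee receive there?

At both Swing: Lee loses 8 − (-2) = 10 by deviating; Sam loses 12 − 8 = 4. Product = 10·4 = 40.
At both Waltz: Lee loses 4 − 1 = 3 by deviating; Sam loses 12 − 2 = 10. Product = 3·10 = 30.
40 > 30, so both Swing is risk-dominant. Lee's payoff there is 8.

8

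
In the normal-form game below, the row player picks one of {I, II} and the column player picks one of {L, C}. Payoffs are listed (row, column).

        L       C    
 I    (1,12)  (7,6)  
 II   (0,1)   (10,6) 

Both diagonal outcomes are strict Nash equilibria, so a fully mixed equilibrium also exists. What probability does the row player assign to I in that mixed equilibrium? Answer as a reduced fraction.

5/11

The row player's mix p on I must make the column player indifferent between L and C.
The column player's payoff from L: 12p + 1(1−p). From C: 6p + 6(1−p).
Set equal: 6p = 5(1−p) → p = 5/11.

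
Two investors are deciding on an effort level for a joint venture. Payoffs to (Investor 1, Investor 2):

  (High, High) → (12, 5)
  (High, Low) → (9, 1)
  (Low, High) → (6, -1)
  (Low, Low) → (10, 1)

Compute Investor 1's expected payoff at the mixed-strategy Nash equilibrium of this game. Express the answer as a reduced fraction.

66/7

Investor 2 mixes with probability q on High, chosen so Investor 1 is indifferent: 12q + 9(1−q) = 6q + 10(1−q) gives q = 1/7.
Investor 1's expected payoff (from either row, since indifferent) is 12·1/7 + 9·6/7 = 66/7.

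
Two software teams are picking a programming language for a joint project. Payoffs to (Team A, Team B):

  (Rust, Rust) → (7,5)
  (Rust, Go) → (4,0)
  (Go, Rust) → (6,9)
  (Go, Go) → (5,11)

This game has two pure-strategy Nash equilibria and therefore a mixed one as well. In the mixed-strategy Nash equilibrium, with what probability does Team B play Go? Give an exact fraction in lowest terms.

1/2

Team B's mix q on Rust must make Team A indifferent between Rust and Go.
Team A's payoff from Rust: 7q + 4(1−q). From Go: 6q + 5(1−q).
Set equal: 1q = 1(1−q) → q = 1/2.
Probability on Go is 1 − 1/2 = 1/2.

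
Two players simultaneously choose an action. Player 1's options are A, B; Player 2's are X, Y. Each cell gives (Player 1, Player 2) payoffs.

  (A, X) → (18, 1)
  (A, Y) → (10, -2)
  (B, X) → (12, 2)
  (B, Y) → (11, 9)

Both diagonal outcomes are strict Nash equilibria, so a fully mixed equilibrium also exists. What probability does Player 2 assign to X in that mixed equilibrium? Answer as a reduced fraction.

1/7

Player 2's mix q on X must make Player 1 indifferent between A and B.
Player 1's payoff from A: 18q + 10(1−q). From B: 12q + 11(1−q).
Set equal: 6q = 1(1−q) → q = 1/7.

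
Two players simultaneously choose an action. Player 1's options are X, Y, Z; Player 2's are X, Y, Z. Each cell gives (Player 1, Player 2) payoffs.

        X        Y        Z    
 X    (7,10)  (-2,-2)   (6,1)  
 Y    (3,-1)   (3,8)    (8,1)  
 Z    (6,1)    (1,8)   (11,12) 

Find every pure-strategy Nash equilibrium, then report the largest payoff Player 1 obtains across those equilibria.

Both X is a pure NE (Player 1: 7 ≥ 6; Player 2: 10 ≥ 1). Player 1 gets 7.
Both Y is a pure NE (Player 1: 3 ≥ 1; Player 2: 8 ≥ 1). Player 1 gets 3.
Both Z is a pure NE (Player 1: 11 ≥ 8; Player 2: 12 ≥ 8). Player 1 gets 11.
Every other cell has a profitable deviation for at least one player. Highest of {7, 3, 11} is 11.

11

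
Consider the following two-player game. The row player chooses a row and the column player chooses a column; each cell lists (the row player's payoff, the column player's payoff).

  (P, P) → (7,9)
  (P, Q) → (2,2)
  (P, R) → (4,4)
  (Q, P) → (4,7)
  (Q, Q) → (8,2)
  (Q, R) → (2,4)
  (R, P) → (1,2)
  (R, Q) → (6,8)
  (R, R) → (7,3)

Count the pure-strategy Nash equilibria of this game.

Both P: the row player gets 7 (best alternative 4); the column player gets 9 (best alternative 4). Neither deviates — NE.
Both R is not a NE: the column player would switch to Q (8 > 3).
No other cell survives both best-response checks, so there is 1 pure NE.

1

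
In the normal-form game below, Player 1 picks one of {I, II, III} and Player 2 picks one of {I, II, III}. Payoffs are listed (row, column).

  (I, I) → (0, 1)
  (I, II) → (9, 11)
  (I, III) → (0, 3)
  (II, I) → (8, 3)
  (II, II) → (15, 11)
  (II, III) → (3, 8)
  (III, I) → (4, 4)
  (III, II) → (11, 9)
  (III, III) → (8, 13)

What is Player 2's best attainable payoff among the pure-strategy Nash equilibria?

13

Both II is a pure NE (Player 1: 15 ≥ 11; Player 2: 11 ≥ 8). Player 2 gets 11.
Both III is a pure NE (Player 1: 8 ≥ 3; Player 2: 13 ≥ 9). Player 2 gets 13.
Every other cell has a profitable deviation for at least one player. Highest of {11, 13} is 13.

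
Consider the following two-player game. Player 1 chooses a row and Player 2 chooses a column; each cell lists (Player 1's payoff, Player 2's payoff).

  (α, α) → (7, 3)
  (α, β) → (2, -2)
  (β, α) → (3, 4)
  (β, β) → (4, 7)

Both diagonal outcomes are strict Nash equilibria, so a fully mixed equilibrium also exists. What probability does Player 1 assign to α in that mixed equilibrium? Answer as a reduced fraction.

Player 1's mix p on α must make Player 2 indifferent between α and β.
Player 2's payoff from α: 3p + 4(1−p). From β: (-2)p + 7(1−p).
Set equal: 5p = 3(1−p) → p = 3/8.

3/8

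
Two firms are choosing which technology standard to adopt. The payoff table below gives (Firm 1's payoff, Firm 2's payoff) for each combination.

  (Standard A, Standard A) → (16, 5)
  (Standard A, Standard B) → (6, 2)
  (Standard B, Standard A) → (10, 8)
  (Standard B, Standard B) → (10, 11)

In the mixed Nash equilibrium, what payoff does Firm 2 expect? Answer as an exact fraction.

13/2

Firm 1 mixes with probability p on Standard A, chosen so Firm 2 is indifferent: 5p + 8(1−p) = 2p + 11(1−p) gives p = 1/2.
Firm 2's expected payoff is 5·1/2 + 8·1/2 = 13/2.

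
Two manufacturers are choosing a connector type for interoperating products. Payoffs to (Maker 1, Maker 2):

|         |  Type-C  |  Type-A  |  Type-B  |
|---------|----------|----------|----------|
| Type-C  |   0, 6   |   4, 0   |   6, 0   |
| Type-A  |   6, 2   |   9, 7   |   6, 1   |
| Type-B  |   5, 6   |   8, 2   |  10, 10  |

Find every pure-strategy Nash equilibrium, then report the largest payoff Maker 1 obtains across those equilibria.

Both Type-A is a pure NE (Maker 1: 9 ≥ 8; Maker 2: 7 ≥ 2). Maker 1 gets 9.
Both Type-B is a pure NE (Maker 1: 10 ≥ 6; Maker 2: 10 ≥ 6). Maker 1 gets 10.
Every other cell has a profitable deviation for at least one player. Highest of {9, 10} is 10.

10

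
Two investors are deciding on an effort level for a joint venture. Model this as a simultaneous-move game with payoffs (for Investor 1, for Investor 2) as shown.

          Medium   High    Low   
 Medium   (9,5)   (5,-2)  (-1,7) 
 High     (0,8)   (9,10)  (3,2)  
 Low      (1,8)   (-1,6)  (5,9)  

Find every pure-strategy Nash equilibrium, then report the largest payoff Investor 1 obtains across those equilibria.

9

Both High is a pure NE (Investor 1: 9 ≥ 5; Investor 2: 10 ≥ 8). Investor 1 gets 9.
Both Low is a pure NE (Investor 1: 5 ≥ 3; Investor 2: 9 ≥ 8). Investor 1 gets 5.
Every other cell has a profitable deviation for at least one player. Highest of {9, 5} is 9.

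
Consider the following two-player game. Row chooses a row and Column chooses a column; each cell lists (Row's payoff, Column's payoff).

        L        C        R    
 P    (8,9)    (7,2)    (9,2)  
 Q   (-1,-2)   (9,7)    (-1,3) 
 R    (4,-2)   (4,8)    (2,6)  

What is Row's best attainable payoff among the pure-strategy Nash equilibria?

9

(P, L) is a pure NE (Row: 8 ≥ 4; Column: 9 ≥ 2). Row gets 8.
(Q, C) is a pure NE (Row: 9 ≥ 7; Column: 7 ≥ 3). Row gets 9.
Every other cell has a profitable deviation for at least one player. Highest of {8, 9} is 9.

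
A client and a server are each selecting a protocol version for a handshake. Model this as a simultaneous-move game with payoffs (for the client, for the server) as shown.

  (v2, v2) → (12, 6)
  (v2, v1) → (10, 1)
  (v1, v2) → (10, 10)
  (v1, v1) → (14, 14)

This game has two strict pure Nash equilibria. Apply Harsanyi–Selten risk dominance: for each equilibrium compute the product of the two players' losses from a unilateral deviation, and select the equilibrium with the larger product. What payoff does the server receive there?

14

At both v2: the client loses 12 − 10 = 2 by deviating; the server loses 6 − 1 = 5. Product = 2·5 = 10.
At both v1: the client loses 14 − 10 = 4 by deviating; the server loses 14 − 10 = 4. Product = 4·4 = 16.
16 > 10, so both v1 is risk-dominant. The server's payoff there is 14.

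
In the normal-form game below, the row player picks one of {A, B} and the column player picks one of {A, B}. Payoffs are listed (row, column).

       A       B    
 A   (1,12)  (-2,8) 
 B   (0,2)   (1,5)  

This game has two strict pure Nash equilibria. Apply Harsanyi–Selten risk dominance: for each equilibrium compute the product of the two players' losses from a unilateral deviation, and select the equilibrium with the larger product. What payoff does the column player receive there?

5

At both A: the row player loses 1 − 0 = 1 by deviating; the column player loses 12 − 8 = 4. Product = 1·4 = 4.
At both B: the row player loses 1 − (-2) = 3 by deviating; the column player loses 5 − 2 = 3. Product = 3·3 = 9.
9 > 4, so both B is risk-dominant. The column player's payoff there is 5.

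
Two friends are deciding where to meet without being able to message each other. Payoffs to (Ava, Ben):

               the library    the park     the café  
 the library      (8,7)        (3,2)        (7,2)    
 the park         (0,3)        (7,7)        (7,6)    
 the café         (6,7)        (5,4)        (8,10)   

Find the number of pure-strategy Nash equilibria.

3

Both the library: Ava gets 8 (best alternative 6); Ben gets 7 (best alternative 2). Neither deviates — NE.
Both the park: Ava gets 7 (best alternative 5); Ben gets 7 (best alternative 6). Neither deviates — NE.
Both the café: Ava gets 8 (best alternative 7); Ben gets 10 (best alternative 7). Neither deviates — NE.
(the library, the café) is not a NE: Ava would switch to the café (8 > 7).
No other cell survives both best-response checks, so there are 3 pure NE.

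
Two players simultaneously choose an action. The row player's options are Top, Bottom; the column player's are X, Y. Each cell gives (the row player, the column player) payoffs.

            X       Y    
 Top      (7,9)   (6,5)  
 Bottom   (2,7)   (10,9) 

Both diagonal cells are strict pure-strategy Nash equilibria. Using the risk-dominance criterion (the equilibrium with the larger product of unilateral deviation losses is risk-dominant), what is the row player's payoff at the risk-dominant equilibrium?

At (Top, X): the row player loses 7 − 2 = 5 by deviating; the column player loses 9 − 5 = 4. Product = 5·4 = 20.
At (Bottom, Y): the row player loses 10 − 6 = 4 by deviating; the column player loses 9 − 7 = 2. Product = 4·2 = 8.
20 > 8, so (Top, X) is risk-dominant. The row player's payoff there is 7.

7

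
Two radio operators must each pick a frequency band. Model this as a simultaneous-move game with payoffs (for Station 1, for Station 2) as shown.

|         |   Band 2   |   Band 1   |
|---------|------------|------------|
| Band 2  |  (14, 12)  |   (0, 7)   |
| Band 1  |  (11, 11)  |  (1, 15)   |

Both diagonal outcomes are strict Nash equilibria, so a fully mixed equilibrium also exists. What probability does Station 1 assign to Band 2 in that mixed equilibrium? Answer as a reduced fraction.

4/9

Station 1's mix p on Band 2 must make Station 2 indifferent between Band 2 and Band 1.
Station 2's payoff from Band 2: 12p + 11(1−p). From Band 1: 7p + 15(1−p).
Set equal: 5p = 4(1−p) → p = 4/9.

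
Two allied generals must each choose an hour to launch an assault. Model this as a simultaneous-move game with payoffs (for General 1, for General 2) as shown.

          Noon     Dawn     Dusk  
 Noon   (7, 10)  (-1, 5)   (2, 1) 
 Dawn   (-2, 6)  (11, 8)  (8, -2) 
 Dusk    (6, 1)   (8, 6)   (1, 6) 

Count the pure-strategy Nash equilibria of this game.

2

Both Noon: General 1 gets 7 (best alternative 6); General 2 gets 10 (best alternative 5). Neither deviates — NE.
Both Dawn: General 1 gets 11 (best alternative 8); General 2 gets 8 (best alternative 6). Neither deviates — NE.
Both Dusk is not a NE: General 1 would switch to Dawn (8 > 1).
No other cell survives both best-response checks, so there are 2 pure NE.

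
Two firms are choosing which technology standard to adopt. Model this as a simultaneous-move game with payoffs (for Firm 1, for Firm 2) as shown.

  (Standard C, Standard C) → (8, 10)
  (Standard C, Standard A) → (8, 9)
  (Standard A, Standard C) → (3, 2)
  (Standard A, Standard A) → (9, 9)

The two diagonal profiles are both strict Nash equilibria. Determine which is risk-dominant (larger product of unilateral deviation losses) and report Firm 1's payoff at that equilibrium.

At both Standard C: Firm 1 loses 8 − 3 = 5 by deviating; Firm 2 loses 10 − 9 = 1. Product = 5·1 = 5.
At both Standard A: Firm 1 loses 9 − 8 = 1 by deviating; Firm 2 loses 9 − 2 = 7. Product = 1·7 = 7.
7 > 5, so both Standard A is risk-dominant. Firm 1's payoff there is 9.

9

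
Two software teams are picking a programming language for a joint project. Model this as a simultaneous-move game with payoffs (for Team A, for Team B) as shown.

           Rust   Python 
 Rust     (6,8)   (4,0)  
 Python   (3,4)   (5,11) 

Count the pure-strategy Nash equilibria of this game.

2

Both Rust: Team A gets 6 (best alternative 3); Team B gets 8 (best alternative 0). Neither deviates — NE.
Both Python: Team A gets 5 (best alternative 4); Team B gets 11 (best alternative 4). Neither deviates — NE.
(Rust, Python) is not a NE: Team A would switch to Python (5 > 4).
No other cell survives both best-response checks, so there are 2 pure NE.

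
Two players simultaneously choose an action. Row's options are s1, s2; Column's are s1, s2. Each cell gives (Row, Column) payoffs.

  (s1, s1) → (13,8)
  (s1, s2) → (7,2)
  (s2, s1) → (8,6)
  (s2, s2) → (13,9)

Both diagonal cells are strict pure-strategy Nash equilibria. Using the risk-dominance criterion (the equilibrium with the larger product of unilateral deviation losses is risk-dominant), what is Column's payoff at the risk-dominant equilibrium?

8

At both s1: Row loses 13 − 8 = 5 by deviating; Column loses 8 − 2 = 6. Product = 5·6 = 30.
At both s2: Row loses 13 − 7 = 6 by deviating; Column loses 9 − 6 = 3. Product = 6·3 = 18.
30 > 18, so both s1 is risk-dominant. Column's payoff there is 8.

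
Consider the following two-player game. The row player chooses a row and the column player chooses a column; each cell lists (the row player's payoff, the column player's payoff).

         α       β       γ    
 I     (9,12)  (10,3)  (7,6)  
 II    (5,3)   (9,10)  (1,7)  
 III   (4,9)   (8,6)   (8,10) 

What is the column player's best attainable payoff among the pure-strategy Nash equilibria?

12

(I, α) is a pure NE (the row player: 9 ≥ 5; the column player: 12 ≥ 6). The column player gets 12.
(III, γ) is a pure NE (the row player: 8 ≥ 7; the column player: 10 ≥ 9). The column player gets 10.
Every other cell has a profitable deviation for at least one player. Highest of {12, 10} is 12.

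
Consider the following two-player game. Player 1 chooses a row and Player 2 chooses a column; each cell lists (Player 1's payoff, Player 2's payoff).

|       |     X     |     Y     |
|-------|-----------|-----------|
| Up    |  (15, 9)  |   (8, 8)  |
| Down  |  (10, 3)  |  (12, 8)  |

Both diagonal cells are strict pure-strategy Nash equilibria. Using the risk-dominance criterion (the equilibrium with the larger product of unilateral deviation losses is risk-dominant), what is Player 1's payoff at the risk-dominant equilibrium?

12

At (Up, X): Player 1 loses 15 − 10 = 5 by deviating; Player 2 loses 9 − 8 = 1. Product = 5·1 = 5.
At (Down, Y): Player 1 loses 12 − 8 = 4 by deviating; Player 2 loses 8 − 3 = 5. Product = 4·5 = 20.
20 > 5, so (Down, Y) is risk-dominant. Player 1's payoff there is 12.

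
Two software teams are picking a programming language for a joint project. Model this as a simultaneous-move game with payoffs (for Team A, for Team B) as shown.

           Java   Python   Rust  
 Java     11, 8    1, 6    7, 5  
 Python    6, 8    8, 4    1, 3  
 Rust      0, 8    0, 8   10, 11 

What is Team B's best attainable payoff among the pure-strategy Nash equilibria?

Both Java is a pure NE (Team A: 11 ≥ 6; Team B: 8 ≥ 6). Team B gets 8.
Both Rust is a pure NE (Team A: 10 ≥ 7; Team B: 11 ≥ 8). Team B gets 11.
Every other cell has a profitable deviation for at least one player. Highest of {8, 11} is 11.

11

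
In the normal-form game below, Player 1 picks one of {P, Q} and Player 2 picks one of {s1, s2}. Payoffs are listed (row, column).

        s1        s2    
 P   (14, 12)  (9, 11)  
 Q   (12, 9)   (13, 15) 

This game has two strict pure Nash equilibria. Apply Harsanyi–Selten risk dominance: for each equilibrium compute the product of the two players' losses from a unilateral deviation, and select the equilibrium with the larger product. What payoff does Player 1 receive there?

13

At (P, s1): Player 1 loses 14 − 12 = 2 by deviating; Player 2 loses 12 − 11 = 1. Product = 2·1 = 2.
At (Q, s2): Player 1 loses 13 − 9 = 4 by deviating; Player 2 loses 15 − 9 = 6. Product = 4·6 = 24.
24 > 2, so (Q, s2) is risk-dominant. Player 1's payoff there is 13.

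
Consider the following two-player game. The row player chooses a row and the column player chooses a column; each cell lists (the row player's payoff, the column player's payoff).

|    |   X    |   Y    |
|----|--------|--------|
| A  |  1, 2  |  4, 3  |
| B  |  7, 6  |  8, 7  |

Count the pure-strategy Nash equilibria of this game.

1

(B, Y): the row player gets 8 (best alternative 4); the column player gets 7 (best alternative 6). Neither deviates — NE.
(A, X) is not a NE: the row player would switch to B (7 > 1).
No other cell survives both best-response checks, so there is 1 pure NE.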